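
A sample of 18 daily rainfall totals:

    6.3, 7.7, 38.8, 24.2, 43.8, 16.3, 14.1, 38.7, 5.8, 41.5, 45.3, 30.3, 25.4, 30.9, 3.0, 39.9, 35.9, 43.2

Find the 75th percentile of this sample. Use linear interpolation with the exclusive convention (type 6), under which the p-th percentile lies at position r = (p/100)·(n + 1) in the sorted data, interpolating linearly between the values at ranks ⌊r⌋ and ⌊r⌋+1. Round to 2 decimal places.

40.30

Sorted: 3.0, 5.8, 6.3, 7.7, 14.1, 16.3, 24.2, 25.4, 30.3, 30.9, 35.9, 38.7, 38.8, 39.9, 41.5, 43.2, 43.8, 45.3.
n = 18.
r = (75/100)·(18 + 1) = 14.25.
Rank 14 is 39.9 and rank 15 is 41.5.
Interpolate: 39.9 + 0.25·(41.5 − 39.9) = 39.9 + 0.25·1.6 = 40.3.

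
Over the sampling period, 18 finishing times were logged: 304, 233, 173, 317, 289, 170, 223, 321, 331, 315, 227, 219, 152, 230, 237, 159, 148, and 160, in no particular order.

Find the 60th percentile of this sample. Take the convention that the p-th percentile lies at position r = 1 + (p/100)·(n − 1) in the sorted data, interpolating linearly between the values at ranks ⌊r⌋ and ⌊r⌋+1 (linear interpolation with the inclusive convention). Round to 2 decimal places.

233.80

Sorted: 148, 152, 159, 160, 170, 173, 219, 223, 227, 230, 233, 237, 289, 304, 315, 317, 321, 331.
n = 18.
r = 1 + (60/100)·(18 − 1) = 1 + 10.2 = 11.2.
Rank 11 is 233 and rank 12 is 237.
Interpolate: 233 + 0.2·(237 − 233) = 233 + 0.2·4 = 233.8.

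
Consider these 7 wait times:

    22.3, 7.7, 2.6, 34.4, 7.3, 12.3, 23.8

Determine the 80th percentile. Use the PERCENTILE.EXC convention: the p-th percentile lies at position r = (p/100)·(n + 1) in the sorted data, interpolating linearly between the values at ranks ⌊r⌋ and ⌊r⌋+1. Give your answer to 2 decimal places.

28.04

Sorted: 2.6, 7.3, 7.7, 12.3, 22.3, 23.8, 34.4.
n = 7.
r = (80/100)·(7 + 1) = 6.4.
Rank 6 is 23.8 and rank 7 is 34.4.
Interpolate: 23.8 + 0.4·(34.4 − 23.8) = 23.8 + 0.4·10.6 = 28.04.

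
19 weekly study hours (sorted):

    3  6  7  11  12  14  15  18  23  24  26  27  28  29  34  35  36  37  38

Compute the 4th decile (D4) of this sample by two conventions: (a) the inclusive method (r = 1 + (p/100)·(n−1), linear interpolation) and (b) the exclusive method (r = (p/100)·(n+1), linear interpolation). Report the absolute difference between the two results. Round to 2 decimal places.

1.00

n = 19.
(a) r = 8.2; between ranks 8 (18) and 9 (23): 19.
(b) r = 8 → value at rank 8 = 18.
|19 − 18| = 1.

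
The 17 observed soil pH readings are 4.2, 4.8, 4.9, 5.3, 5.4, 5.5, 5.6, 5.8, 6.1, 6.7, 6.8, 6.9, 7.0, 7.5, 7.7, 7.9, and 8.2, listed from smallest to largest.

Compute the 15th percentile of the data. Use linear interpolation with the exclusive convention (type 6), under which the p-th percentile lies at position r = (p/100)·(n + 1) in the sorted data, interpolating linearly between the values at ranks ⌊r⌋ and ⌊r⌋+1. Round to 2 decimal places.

n = 17.
r = (15/100)·(17 + 1) = 2.7.
Rank 2 is 4.8 and rank 3 is 4.9.
Interpolate: 4.8 + 0.7·(4.9 − 4.8) = 4.8 + 0.7·0.1 = 4.87.

4.87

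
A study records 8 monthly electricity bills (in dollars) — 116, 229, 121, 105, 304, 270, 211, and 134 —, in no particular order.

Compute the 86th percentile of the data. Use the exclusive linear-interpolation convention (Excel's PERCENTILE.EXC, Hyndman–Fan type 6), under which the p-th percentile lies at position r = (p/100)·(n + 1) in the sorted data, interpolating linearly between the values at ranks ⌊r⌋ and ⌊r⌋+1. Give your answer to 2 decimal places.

295.16

Sorted: 105, 116, 121, 134, 211, 229, 270, 304.
n = 8.
r = (86/100)·(8 + 1) = 7.74.
Rank 7 is 270 and rank 8 is 304.
Interpolate: 270 + 0.74·(304 − 270) = 270 + 0.74·34 = 295.16.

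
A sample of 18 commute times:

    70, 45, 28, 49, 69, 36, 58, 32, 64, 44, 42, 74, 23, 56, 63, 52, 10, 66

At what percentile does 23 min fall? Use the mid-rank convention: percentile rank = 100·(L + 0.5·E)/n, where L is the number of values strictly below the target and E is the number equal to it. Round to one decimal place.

8.3

Sorted: 10, 23, 28, 32, 36, 42, 44, 45, 49, 52, 56, 58, 63, 64, 66, 69, 70, 74.
Count below 23: L = 1; count equal: E = 1; n = 18.
Percentile rank = 100·(1 + 0.5·1)/18 = 100·1.5/18 = 8.333.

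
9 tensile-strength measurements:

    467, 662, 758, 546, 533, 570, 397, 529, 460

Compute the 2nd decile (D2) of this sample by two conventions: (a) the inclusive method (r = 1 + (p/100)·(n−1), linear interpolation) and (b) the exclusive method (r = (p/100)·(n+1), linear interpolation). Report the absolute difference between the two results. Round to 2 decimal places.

Sorted: 397, 460, 467, 529, 533, 546, 570, 662, 758.
n = 9.
(a) r = 2.6; between ranks 2 (460) and 3 (467): 464.2.
(b) r = 2 → value at rank 2 = 460.
|464.2 − 460| = 4.2.

4.20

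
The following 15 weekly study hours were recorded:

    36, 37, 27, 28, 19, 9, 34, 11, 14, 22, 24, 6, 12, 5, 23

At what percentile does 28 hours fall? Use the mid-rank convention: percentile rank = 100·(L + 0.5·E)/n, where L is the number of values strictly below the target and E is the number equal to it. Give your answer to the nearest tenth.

Sorted: 5, 6, 9, 11, 12, 14, 19, 22, 23, 24, 27, 28, 34, 36, 37.
Count below 28: L = 11; count equal: E = 1; n = 15.
Percentile rank = 100·(11 + 0.5·1)/15 = 100·11.5/15 = 76.67.

76.7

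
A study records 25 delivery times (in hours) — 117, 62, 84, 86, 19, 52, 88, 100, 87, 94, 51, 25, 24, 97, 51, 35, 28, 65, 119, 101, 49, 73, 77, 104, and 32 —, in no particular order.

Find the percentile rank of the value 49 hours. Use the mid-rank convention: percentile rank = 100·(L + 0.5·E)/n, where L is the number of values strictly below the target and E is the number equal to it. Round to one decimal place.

26.0

Sorted: 19, 24, 25, 28, 32, 35, 49, 51, 51, 52, 62, 65, 73, 77, 84, 86, 87, 88, 94, 97, 100, 101, 104, 117, 119.
Count below 49: L = 6; count equal: E = 1; n = 25.
Percentile rank = 100·(6 + 0.5·1)/25 = 100·6.5/25 = 26.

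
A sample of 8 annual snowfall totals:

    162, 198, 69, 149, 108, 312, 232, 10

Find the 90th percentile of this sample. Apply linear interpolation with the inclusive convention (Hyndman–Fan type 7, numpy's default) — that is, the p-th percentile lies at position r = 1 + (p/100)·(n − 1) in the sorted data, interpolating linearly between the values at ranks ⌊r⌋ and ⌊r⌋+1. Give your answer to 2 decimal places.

256.00

Sorted: 10, 69, 108, 149, 162, 198, 232, 312.
n = 8.
r = 1 + (90/100)·(8 − 1) = 1 + 6.3 = 7.3.
Rank 7 is 232 and rank 8 is 312.
Interpolate: 232 + 0.3·(312 − 232) = 232 + 0.3·80 = 256.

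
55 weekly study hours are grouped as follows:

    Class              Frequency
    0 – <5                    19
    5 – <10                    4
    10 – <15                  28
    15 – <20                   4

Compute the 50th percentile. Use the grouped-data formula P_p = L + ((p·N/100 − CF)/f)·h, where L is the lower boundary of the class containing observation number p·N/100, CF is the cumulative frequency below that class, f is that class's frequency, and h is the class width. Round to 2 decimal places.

10.80

N = 55; target position k = 50/100 · 55 = 27.5.
Cumulative frequencies: 19, 23, 51, 55.
Observation 27.5 falls in the class 10 – <15.
L = 10, CF = 23, f = 28, h = 5.
P50 = 10 + ((27.5 − 23)/28)·5 = 10 + 0.803571 = 10.8036.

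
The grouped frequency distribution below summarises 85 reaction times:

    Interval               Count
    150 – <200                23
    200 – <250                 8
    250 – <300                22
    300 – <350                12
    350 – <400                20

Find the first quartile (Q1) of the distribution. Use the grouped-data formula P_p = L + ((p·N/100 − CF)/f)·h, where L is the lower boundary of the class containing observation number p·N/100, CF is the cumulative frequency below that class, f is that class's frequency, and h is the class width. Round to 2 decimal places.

196.20

N = 85; target position k = 25/100 · 85 = 21.25.
Cumulative frequencies: 23, 31, 53, 65, 85.
Observation 21.25 falls in the class 150 – <200.
L = 150, CF = 0, f = 23, h = 50.
P25 = 150 + ((21.25 − 0)/23)·50 = 150 + 46.1957 = 196.196.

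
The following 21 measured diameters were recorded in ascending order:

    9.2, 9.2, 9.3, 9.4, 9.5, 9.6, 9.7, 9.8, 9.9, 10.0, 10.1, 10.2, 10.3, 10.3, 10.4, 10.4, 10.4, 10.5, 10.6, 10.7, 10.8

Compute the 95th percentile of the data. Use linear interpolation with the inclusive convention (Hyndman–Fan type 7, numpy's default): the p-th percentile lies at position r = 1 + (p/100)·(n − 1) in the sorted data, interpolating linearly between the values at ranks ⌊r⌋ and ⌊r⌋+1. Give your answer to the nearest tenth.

10.7

n = 21.
r = 1 + (95/100)·(21 − 1) = 1 + 19 = 20.
r is an integer, so P95 is the value at rank 20: 10.7.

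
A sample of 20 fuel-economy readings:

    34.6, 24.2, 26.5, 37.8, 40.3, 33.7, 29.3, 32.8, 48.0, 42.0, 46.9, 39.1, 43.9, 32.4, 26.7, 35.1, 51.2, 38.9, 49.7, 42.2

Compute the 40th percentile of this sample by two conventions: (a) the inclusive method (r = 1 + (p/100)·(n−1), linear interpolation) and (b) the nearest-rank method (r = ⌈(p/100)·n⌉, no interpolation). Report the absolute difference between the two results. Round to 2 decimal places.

Sorted: 24.2, 26.5, 26.7, 29.3, 32.4, 32.8, 33.7, 34.6, 35.1, 37.8, 38.9, 39.1, 40.3, 42.0, 42.2, 43.9, 46.9, 48.0, 49.7, 51.2.
n = 20.
(a) r = 8.6; between ranks 8 (34.6) and 9 (35.1): 34.9.
(b) the nearest-rank method: rank 8 → 34.6.
|34.9 − 34.6| = 0.3.

0.30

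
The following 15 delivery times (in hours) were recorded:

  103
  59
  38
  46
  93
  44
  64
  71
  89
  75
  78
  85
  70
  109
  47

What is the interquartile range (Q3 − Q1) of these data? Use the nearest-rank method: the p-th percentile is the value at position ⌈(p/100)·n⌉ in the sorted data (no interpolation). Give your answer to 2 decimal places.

Sorted: 38, 44, 46, 47, 59, 64, 70, 71, 75, 78, 85, 89, 93, 103, 109.
n = 15.
P25: rank ⌈25/100·15⌉ = 4 → 47.
P75: rank ⌈75/100·15⌉ = 12 → 89.
Difference: 89 − 47 = 42.

42.00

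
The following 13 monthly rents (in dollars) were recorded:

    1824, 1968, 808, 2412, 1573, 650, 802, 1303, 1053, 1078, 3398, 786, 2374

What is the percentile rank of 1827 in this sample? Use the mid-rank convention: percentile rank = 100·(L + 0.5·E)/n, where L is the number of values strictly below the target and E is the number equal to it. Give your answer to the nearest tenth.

69.2

Sorted: 650, 786, 802, 808, 1053, 1078, 1303, 1573, 1824, 1968, 2374, 2412, 3398.
Count below 1827: L = 9; count equal: E = 0; n = 13.
Percentile rank = 100·(9 + 0.5·0)/13 = 100·9/13 = 69.23.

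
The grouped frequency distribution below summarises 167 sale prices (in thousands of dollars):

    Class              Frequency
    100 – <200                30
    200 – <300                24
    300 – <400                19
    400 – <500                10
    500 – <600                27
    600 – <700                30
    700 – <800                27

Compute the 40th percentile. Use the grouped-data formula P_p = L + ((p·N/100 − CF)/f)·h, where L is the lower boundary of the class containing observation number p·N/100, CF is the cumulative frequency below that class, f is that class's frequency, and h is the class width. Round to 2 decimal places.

N = 167; target position k = 40/100 · 167 = 66.8.
Cumulative frequencies: 30, 54, 73, 83, 110, 140, 167.
Observation 66.8 falls in the class 300 – <400.
L = 300, CF = 54, f = 19, h = 100.
P40 = 300 + ((66.8 − 54)/19)·100 = 300 + 67.3684 = 367.368.

367.37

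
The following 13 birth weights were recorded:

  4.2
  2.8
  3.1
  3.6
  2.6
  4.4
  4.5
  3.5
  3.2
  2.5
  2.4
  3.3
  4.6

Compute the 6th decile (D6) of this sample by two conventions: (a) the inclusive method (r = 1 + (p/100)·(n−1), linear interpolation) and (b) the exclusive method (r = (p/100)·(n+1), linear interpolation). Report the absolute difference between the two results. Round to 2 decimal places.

0.02

Sorted: 2.4, 2.5, 2.6, 2.8, 3.1, 3.2, 3.3, 3.5, 3.6, 4.2, 4.4, 4.5, 4.6.
n = 13.
(a) r = 8.2; between ranks 8 (3.5) and 9 (3.6): 3.52.
(b) r = 8.4; between ranks 8 (3.5) and 9 (3.6): 3.54.
|3.52 − 3.54| = 0.02.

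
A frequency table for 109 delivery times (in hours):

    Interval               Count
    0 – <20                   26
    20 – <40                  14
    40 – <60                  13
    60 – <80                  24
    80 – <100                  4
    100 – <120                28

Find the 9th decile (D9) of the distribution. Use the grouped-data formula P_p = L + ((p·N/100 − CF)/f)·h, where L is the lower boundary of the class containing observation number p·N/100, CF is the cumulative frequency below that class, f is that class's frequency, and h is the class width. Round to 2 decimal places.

N = 109; target position k = 90/100 · 109 = 98.1.
Cumulative frequencies: 26, 40, 53, 77, 81, 109.
Observation 98.1 falls in the class 100 – <120.
L = 100, CF = 81, f = 28, h = 20.
P90 = 100 + ((98.1 − 81)/28)·20 = 100 + 12.2143 = 112.214.

112.21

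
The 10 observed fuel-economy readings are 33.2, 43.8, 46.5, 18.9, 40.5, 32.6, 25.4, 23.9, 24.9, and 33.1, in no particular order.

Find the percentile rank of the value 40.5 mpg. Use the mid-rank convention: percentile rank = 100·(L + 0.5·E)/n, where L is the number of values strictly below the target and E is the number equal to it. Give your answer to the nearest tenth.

Sorted: 18.9, 23.9, 24.9, 25.4, 32.6, 33.1, 33.2, 40.5, 43.8, 46.5.
Count below 40.5: L = 7; count equal: E = 1; n = 10.
Percentile rank = 100·(7 + 0.5·1)/10 = 100·7.5/10 = 75.

75.0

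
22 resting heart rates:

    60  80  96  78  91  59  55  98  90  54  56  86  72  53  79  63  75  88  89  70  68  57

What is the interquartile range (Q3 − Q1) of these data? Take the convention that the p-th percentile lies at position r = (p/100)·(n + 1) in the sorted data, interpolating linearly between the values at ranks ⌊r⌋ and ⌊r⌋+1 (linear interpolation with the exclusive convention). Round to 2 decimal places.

29.75

Sorted: 53, 54, 55, 56, 57, 59, 60, 63, 68, 70, 72, 75, 78, 79, 80, 86, 88, 89, 90, 91, 96, 98.
n = 22.
P25: r = 5.75; ranks 5–6 are 57, 59; interpolating gives 58.5.
P75: r = 17.25; ranks 17–18 are 88, 89; interpolating gives 88.25.
Difference: 88.25 − 58.5 = 29.75.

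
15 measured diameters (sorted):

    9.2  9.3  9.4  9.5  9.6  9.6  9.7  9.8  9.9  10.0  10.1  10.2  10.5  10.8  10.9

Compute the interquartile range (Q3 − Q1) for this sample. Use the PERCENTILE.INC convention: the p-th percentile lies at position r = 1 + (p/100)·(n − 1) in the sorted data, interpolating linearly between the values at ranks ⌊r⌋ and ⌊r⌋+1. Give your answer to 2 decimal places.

n = 15.
P25: r = 4.5; ranks 4–5 are 9.5, 9.6; interpolating gives 9.55.
P75: r = 11.5; ranks 11–12 are 10.1, 10.2; interpolating gives 10.15.
Difference: 10.15 − 9.55 = 0.6.

0.60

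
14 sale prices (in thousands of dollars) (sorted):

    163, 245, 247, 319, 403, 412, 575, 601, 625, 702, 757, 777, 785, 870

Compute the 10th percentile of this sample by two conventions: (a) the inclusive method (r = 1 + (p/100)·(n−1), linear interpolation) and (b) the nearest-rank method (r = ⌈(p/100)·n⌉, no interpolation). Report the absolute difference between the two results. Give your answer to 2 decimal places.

0.60

n = 14.
(a) r = 2.3; between ranks 2 (245) and 3 (247): 245.6.
(b) the nearest-rank method: rank 2 → 245.
|245.6 − 245| = 0.6.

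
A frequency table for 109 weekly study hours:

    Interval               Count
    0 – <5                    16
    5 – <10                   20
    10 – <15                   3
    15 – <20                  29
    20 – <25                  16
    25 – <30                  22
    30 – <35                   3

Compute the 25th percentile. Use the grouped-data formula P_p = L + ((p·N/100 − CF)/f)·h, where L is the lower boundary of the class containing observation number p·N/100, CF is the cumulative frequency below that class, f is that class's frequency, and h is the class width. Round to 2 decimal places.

7.81

N = 109; target position k = 25/100 · 109 = 27.25.
Cumulative frequencies: 16, 36, 39, 68, 84, 106, 109.
Observation 27.25 falls in the class 5 – <10.
L = 5, CF = 16, f = 20, h = 5.
P25 = 5 + ((27.25 − 16)/20)·5 = 5 + 2.8125 = 7.8125.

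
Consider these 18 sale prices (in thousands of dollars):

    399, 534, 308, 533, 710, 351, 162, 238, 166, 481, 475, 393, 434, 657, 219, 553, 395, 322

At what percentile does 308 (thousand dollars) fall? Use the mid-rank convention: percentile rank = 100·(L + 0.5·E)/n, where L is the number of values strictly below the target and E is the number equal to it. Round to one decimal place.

Sorted: 162, 166, 219, 238, 308, 322, 351, 393, 395, 399, 434, 475, 481, 533, 534, 553, 657, 710.
Count below 308: L = 4; count equal: E = 1; n = 18.
Percentile rank = 100·(4 + 0.5·1)/18 = 100·4.5/18 = 25.

25.0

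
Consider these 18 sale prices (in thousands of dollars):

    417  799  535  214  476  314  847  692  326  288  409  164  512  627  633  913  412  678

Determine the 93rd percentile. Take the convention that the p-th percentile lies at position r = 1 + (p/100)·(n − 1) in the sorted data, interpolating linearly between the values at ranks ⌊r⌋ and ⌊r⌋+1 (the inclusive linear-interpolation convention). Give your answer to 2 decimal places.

Sorted: 164, 214, 288, 314, 326, 409, 412, 417, 476, 512, 535, 627, 633, 678, 692, 799, 847, 913.
n = 18.
r = 1 + (93/100)·(18 − 1) = 1 + 15.81 = 16.81.
Rank 16 is 799 and rank 17 is 847.
Interpolate: 799 + 0.81·(847 − 799) = 799 + 0.81·48 = 837.88.

837.88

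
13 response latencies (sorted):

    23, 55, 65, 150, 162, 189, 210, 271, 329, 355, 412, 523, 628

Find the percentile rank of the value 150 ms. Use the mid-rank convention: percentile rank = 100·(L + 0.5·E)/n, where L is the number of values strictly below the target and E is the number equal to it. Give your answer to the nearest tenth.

26.9

Count below 150: L = 3; count equal: E = 1; n = 13.
Percentile rank = 100·(3 + 0.5·1)/13 = 100·3.5/13 = 26.92.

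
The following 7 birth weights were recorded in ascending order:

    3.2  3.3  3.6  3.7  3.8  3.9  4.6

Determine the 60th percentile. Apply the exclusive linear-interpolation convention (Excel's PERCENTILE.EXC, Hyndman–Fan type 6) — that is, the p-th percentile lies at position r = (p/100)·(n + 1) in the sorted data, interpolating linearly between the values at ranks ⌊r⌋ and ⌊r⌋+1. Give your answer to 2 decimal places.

n = 7.
r = (60/100)·(7 + 1) = 4.8.
Rank 4 is 3.7 and rank 5 is 3.8.
Interpolate: 3.7 + 0.8·(3.8 − 3.7) = 3.7 + 0.8·0.1 = 3.78.

3.78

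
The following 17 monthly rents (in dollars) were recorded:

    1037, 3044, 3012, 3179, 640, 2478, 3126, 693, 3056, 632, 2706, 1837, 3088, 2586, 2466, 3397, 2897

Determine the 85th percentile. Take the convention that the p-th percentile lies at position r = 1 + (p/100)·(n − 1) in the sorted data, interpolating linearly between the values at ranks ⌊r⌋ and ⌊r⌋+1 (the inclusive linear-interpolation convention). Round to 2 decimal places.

Sorted: 632, 640, 693, 1037, 1837, 2466, 2478, 2586, 2706, 2897, 3012, 3044, 3056, 3088, 3126, 3179, 3397.
n = 17.
r = 1 + (85/100)·(17 − 1) = 1 + 13.6 = 14.6.
Rank 14 is 3088 and rank 15 is 3126.
Interpolate: 3088 + 0.6·(3126 − 3088) = 3088 + 0.6·38 = 3110.8.

3110.80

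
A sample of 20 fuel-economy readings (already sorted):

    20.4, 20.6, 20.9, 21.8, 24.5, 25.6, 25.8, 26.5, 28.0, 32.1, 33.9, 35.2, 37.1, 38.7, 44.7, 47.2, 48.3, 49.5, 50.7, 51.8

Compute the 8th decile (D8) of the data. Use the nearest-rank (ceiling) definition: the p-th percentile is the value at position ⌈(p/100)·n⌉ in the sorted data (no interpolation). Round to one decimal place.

n = 20.
Position = ⌈80/100 · 20⌉ = ⌈16⌉ = 16.
The value at rank 16 is 47.2.

47.2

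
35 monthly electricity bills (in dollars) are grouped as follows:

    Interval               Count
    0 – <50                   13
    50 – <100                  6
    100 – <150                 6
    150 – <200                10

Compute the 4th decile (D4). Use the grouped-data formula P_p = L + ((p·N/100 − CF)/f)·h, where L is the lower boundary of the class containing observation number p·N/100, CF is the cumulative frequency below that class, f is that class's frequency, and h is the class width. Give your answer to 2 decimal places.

58.33

N = 35; target position k = 40/100 · 35 = 14.
Cumulative frequencies: 13, 19, 25, 35.
Observation 14 falls in the class 50 – <100.
L = 50, CF = 13, f = 6, h = 50.
P40 = 50 + ((14 − 13)/6)·50 = 50 + 8.33333 = 58.3333.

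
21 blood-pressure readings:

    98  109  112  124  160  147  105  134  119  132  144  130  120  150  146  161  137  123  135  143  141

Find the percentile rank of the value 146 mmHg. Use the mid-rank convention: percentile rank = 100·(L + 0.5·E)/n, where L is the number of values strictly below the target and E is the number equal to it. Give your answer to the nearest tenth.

Sorted: 98, 105, 109, 112, 119, 120, 123, 124, 130, 132, 134, 135, 137, 141, 143, 144, 146, 147, 150, 160, 161.
Count below 146: L = 16; count equal: E = 1; n = 21.
Percentile rank = 100·(16 + 0.5·1)/21 = 100·16.5/21 = 78.57.

78.6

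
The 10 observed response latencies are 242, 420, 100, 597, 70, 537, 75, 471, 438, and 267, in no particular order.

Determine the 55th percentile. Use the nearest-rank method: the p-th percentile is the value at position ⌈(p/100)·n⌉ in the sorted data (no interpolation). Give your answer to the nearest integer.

Sorted: 70, 75, 100, 242, 267, 420, 438, 471, 537, 597.
n = 10.
Position = ⌈55/100 · 10⌉ = ⌈5.5⌉ = 6.
The value at rank 6 is 420.

420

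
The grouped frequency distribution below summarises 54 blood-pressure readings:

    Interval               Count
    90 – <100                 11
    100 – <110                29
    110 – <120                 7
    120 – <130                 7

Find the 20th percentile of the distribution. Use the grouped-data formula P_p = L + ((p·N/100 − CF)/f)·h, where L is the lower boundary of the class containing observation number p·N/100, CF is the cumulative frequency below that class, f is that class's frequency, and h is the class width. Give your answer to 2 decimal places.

N = 54; target position k = 20/100 · 54 = 10.8.
Cumulative frequencies: 11, 40, 47, 54.
Observation 10.8 falls in the class 90 – <100.
L = 90, CF = 0, f = 11, h = 10.
P20 = 90 + ((10.8 − 0)/11)·10 = 90 + 9.81818 = 99.8182.

99.82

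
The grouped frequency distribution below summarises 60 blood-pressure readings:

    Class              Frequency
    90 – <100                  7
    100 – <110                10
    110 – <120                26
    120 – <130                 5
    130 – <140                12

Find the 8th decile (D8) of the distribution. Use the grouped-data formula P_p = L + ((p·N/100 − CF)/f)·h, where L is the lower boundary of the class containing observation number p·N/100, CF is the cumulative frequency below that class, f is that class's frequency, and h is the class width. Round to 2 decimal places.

130.00

N = 60; target position k = 80/100 · 60 = 48.
Cumulative frequencies: 7, 17, 43, 48, 60.
Observation 48 falls in the class 120 – <130.
L = 120, CF = 43, f = 5, h = 10.
P80 = 120 + ((48 − 43)/5)·10 = 120 + 10 = 130.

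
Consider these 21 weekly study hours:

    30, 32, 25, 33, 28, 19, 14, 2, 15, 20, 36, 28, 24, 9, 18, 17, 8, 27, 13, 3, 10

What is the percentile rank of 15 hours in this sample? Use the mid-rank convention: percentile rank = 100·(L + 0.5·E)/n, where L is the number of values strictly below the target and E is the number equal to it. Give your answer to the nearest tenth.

35.7

Sorted: 2, 3, 8, 9, 10, 13, 14, 15, 17, 18, 19, 20, 24, 25, 27, 28, 28, 30, 32, 33, 36.
Count below 15: L = 7; count equal: E = 1; n = 21.
Percentile rank = 100·(7 + 0.5·1)/21 = 100·7.5/21 = 35.71.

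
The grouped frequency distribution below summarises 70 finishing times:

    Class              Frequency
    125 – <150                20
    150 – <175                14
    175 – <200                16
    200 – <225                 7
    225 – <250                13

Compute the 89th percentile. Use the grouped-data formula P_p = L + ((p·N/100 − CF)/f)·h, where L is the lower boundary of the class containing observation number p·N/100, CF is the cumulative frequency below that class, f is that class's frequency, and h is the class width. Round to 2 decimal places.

N = 70; target position k = 89/100 · 70 = 62.3.
Cumulative frequencies: 20, 34, 50, 57, 70.
Observation 62.3 falls in the class 225 – <250.
L = 225, CF = 57, f = 13, h = 25.
P89 = 225 + ((62.3 − 57)/13)·25 = 225 + 10.1923 = 235.192.

235.19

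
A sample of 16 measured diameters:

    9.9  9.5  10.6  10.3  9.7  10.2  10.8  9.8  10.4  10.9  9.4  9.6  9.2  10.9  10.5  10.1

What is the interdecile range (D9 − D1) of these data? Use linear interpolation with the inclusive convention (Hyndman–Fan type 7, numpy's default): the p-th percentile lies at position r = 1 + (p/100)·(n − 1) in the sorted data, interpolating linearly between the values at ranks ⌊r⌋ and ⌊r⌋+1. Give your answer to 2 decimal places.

1.40

Sorted: 9.2, 9.4, 9.5, 9.6, 9.7, 9.8, 9.9, 10.1, 10.2, 10.3, 10.4, 10.5, 10.6, 10.8, 10.9, 10.9.
n = 16.
P10: r = 2.5; ranks 2–3 are 9.4, 9.5; interpolating gives 9.45.
P90: r = 14.5; ranks 14–15 are 10.8, 10.9; interpolating gives 10.85.
Difference: 10.85 − 9.45 = 1.4.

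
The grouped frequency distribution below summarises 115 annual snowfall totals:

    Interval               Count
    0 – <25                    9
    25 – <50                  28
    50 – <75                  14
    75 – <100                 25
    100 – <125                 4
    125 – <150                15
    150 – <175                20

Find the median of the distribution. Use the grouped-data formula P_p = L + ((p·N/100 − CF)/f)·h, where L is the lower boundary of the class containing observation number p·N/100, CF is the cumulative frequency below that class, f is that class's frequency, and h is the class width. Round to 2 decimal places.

81.50

N = 115; target position k = 50/100 · 115 = 57.5.
Cumulative frequencies: 9, 37, 51, 76, 80, 95, 115.
Observation 57.5 falls in the class 75 – <100.
L = 75, CF = 51, f = 25, h = 25.
P50 = 75 + ((57.5 − 51)/25)·25 = 75 + 6.5 = 81.5.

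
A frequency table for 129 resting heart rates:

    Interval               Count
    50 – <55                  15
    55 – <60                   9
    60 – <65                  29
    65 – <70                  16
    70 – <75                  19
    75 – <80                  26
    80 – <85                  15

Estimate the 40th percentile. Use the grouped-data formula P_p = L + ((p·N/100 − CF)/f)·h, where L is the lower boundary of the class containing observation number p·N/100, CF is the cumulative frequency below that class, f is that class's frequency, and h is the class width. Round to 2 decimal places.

64.76

N = 129; target position k = 40/100 · 129 = 51.6.
Cumulative frequencies: 15, 24, 53, 69, 88, 114, 129.
Observation 51.6 falls in the class 60 – <65.
L = 60, CF = 24, f = 29, h = 5.
P40 = 60 + ((51.6 − 24)/29)·5 = 60 + 4.75862 = 64.7586.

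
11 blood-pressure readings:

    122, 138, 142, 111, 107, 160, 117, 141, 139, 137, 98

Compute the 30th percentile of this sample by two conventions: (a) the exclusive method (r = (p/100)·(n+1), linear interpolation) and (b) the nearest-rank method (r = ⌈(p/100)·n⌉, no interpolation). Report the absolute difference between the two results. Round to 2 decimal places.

Sorted: 98, 107, 111, 117, 122, 137, 138, 139, 141, 142, 160.
n = 11.
(a) r = 3.6; between ranks 3 (111) and 4 (117): 114.6.
(b) the nearest-rank method: rank 4 → 117.
|114.6 − 117| = 2.4.

2.40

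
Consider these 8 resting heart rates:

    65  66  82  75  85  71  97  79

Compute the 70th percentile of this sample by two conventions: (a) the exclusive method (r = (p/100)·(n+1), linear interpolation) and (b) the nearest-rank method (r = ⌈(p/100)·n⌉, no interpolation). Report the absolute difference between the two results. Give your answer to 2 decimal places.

Sorted: 65, 66, 71, 75, 79, 82, 85, 97.
n = 8.
(a) r = 6.3; between ranks 6 (82) and 7 (85): 82.9.
(b) the nearest-rank method: rank 6 → 82.
|82.9 − 82| = 0.9.

0.90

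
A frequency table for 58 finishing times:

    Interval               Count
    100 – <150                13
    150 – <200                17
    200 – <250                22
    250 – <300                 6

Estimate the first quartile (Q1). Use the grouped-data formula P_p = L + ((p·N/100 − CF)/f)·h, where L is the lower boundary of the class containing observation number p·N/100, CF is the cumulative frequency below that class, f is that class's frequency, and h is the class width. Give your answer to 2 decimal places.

154.41

N = 58; target position k = 25/100 · 58 = 14.5.
Cumulative frequencies: 13, 30, 52, 58.
Observation 14.5 falls in the class 150 – <200.
L = 150, CF = 13, f = 17, h = 50.
P25 = 150 + ((14.5 − 13)/17)·50 = 150 + 4.41176 = 154.412.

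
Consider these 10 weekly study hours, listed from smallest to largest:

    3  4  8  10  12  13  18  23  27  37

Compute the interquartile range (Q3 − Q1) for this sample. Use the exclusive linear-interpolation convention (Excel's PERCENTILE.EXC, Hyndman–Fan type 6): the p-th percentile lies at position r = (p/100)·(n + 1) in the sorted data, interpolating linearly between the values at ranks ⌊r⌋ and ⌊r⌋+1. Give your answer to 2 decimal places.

n = 10.
P25: r = 2.75; ranks 2–3 are 4, 8; interpolating gives 7.
P75: r = 8.25; ranks 8–9 are 23, 27; interpolating gives 24.
Difference: 24 − 7 = 17.

17.00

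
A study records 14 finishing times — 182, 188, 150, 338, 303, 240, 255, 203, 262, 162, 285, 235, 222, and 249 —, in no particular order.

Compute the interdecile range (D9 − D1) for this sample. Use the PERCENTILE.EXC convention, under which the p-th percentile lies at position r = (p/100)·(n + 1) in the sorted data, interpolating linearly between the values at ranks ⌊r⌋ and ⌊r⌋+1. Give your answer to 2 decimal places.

164.50

Sorted: 150, 162, 182, 188, 203, 222, 235, 240, 249, 255, 262, 285, 303, 338.
n = 14.
P10: r = 1.5; ranks 1–2 are 150, 162; interpolating gives 156.
P90: r = 13.5; ranks 13–14 are 303, 338; interpolating gives 320.5.
Difference: 320.5 − 156 = 164.5.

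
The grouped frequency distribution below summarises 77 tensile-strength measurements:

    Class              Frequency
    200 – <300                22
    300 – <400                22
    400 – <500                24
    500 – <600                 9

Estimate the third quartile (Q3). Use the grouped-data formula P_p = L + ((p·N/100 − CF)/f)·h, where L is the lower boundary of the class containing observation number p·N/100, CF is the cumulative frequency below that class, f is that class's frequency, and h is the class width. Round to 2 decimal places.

457.29

N = 77; target position k = 75/100 · 77 = 57.75.
Cumulative frequencies: 22, 44, 68, 77.
Observation 57.75 falls in the class 400 – <500.
L = 400, CF = 44, f = 24, h = 100.
P75 = 400 + ((57.75 − 44)/24)·100 = 400 + 57.2917 = 457.292.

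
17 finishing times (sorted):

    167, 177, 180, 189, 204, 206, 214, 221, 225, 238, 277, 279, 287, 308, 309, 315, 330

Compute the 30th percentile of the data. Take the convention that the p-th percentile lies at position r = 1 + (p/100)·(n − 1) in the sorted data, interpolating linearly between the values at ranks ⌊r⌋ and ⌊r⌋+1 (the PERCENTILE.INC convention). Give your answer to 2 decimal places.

n = 17.
r = 1 + (30/100)·(17 − 1) = 1 + 4.8 = 5.8.
Rank 5 is 204 and rank 6 is 206.
Interpolate: 204 + 0.8·(206 − 204) = 204 + 0.8·2 = 205.6.

205.60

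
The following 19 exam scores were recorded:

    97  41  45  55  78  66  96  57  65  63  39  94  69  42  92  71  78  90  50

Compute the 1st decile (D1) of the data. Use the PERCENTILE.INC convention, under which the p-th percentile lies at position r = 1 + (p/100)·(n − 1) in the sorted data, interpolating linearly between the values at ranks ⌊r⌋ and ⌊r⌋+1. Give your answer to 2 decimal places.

Sorted: 39, 41, 42, 45, 50, 55, 57, 63, 65, 66, 69, 71, 78, 78, 90, 92, 94, 96, 97.
n = 19.
r = 1 + (10/100)·(19 − 1) = 1 + 1.8 = 2.8.
Rank 2 is 41 and rank 3 is 42.
Interpolate: 41 + 0.8·(42 − 41) = 41 + 0.8·1 = 41.8.

41.80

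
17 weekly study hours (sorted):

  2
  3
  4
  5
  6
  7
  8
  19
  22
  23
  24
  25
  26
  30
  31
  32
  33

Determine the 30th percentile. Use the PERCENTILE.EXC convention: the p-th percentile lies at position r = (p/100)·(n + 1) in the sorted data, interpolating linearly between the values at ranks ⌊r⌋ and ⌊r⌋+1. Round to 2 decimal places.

6.40

n = 17.
r = (30/100)·(17 + 1) = 5.4.
Rank 5 is 6 and rank 6 is 7.
Interpolate: 6 + 0.4·(7 − 6) = 6 + 0.4·1 = 6.4.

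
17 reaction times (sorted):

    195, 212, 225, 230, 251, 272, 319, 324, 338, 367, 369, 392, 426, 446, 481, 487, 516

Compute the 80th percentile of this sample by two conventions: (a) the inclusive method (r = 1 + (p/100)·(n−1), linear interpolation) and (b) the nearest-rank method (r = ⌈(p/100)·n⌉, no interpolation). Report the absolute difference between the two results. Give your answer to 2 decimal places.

n = 17.
(a) r = 13.8; between ranks 13 (426) and 14 (446): 442.
(b) the nearest-rank method: rank 14 → 446.
|442 − 446| = 4.

4.00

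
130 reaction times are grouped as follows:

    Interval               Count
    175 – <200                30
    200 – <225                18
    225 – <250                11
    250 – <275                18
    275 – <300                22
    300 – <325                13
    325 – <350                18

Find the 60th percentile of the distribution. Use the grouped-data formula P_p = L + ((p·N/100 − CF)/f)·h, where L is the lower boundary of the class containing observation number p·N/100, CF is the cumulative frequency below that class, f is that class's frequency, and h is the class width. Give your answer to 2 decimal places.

N = 130; target position k = 60/100 · 130 = 78.
Cumulative frequencies: 30, 48, 59, 77, 99, 112, 130.
Observation 78 falls in the class 275 – <300.
L = 275, CF = 77, f = 22, h = 25.
P60 = 275 + ((78 − 77)/22)·25 = 275 + 1.13636 = 276.136.

276.14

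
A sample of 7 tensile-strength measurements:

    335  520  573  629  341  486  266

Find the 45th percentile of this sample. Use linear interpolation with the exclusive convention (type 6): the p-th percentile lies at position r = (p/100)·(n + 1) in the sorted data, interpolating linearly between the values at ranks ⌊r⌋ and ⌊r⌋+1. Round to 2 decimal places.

428.00

Sorted: 266, 335, 341, 486, 520, 573, 629.
n = 7.
r = (45/100)·(7 + 1) = 3.6.
Rank 3 is 341 and rank 4 is 486.
Interpolate: 341 + 0.6·(486 − 341) = 341 + 0.6·145 = 428.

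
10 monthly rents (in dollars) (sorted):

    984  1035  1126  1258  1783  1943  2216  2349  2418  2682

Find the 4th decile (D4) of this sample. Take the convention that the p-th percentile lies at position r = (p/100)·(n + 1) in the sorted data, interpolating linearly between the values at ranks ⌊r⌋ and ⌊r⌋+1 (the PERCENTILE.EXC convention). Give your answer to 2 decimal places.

1468.00

n = 10.
r = (40/100)·(10 + 1) = 4.4.
Rank 4 is 1258 and rank 5 is 1783.
Interpolate: 1258 + 0.4·(1783 − 1258) = 1258 + 0.4·525 = 1468.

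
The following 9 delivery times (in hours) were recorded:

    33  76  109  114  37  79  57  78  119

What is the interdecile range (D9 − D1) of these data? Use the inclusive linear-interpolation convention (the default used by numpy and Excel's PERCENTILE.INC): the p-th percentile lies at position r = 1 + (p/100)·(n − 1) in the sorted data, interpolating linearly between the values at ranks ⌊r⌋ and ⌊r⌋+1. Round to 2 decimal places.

Sorted: 33, 37, 57, 76, 78, 79, 109, 114, 119.
n = 9.
P10: r = 1.8; ranks 1–2 are 33, 37; interpolating gives 36.2.
P90: r = 8.2; ranks 8–9 are 114, 119; interpolating gives 115.
Difference: 115 − 36.2 = 78.8.

78.80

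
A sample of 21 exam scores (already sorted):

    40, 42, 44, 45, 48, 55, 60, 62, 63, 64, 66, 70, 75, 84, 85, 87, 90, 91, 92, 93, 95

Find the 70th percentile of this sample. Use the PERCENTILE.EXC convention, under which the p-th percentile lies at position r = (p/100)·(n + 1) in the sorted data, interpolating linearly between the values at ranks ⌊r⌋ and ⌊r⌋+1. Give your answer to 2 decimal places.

n = 21.
r = (70/100)·(21 + 1) = 15.4.
Rank 15 is 85 and rank 16 is 87.
Interpolate: 85 + 0.4·(87 − 85) = 85 + 0.4·2 = 85.8.

85.80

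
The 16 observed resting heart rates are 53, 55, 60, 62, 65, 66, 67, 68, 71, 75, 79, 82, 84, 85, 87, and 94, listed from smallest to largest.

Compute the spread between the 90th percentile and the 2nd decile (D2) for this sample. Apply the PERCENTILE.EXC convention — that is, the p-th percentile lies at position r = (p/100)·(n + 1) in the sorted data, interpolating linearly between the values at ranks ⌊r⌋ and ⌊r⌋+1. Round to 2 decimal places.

n = 16.
P20: r = 3.4; ranks 3–4 are 60, 62; interpolating gives 60.8.
P90: r = 15.3; ranks 15–16 are 87, 94; interpolating gives 89.1.
Difference: 89.1 − 60.8 = 28.3.

28.30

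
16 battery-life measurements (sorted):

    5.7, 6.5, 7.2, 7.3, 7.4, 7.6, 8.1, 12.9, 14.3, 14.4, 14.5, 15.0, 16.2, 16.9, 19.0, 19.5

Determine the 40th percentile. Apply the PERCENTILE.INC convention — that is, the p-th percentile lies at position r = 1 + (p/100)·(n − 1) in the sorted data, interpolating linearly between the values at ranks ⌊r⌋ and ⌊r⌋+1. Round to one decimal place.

8.1

n = 16.
r = 1 + (40/100)·(16 − 1) = 1 + 6 = 7.
r is an integer, so P40 is the value at rank 7: 8.1.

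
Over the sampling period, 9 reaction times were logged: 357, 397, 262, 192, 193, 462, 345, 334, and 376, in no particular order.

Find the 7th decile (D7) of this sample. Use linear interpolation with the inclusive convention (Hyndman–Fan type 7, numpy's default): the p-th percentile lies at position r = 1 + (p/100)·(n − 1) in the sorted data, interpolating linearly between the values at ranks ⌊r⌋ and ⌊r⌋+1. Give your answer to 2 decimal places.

Sorted: 192, 193, 262, 334, 345, 357, 376, 397, 462.
n = 9.
r = 1 + (70/100)·(9 − 1) = 1 + 5.6 = 6.6.
Rank 6 is 357 and rank 7 is 376.
Interpolate: 357 + 0.6·(376 − 357) = 357 + 0.6·19 = 368.4.

368.40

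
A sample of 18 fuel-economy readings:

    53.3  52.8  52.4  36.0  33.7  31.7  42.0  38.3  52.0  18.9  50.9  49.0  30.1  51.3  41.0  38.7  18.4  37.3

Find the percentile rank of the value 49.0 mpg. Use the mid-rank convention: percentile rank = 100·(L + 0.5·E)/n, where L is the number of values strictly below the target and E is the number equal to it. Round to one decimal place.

63.9

Sorted: 18.4, 18.9, 30.1, 31.7, 33.7, 36.0, 37.3, 38.3, 38.7, 41.0, 42.0, 49.0, 50.9, 51.3, 52.0, 52.4, 52.8, 53.3.
Count below 49.0: L = 11; count equal: E = 1; n = 18.
Percentile rank = 100·(11 + 0.5·1)/18 = 100·11.5/18 = 63.89.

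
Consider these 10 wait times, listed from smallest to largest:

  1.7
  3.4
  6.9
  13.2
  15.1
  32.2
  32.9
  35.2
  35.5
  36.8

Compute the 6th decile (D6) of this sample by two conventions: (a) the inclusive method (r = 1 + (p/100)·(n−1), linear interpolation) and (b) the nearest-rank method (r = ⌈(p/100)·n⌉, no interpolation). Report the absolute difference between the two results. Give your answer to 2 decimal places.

n = 10.
(a) r = 6.4; between ranks 6 (32.2) and 7 (32.9): 32.48.
(b) the nearest-rank method: rank 6 → 32.2.
|32.48 − 32.2| = 0.28.

0.28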